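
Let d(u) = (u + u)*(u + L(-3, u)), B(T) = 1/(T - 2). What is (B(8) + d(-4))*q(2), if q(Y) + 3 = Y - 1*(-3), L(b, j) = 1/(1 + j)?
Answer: 209/3 ≈ 69.667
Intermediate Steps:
B(T) = 1/(-2 + T)
d(u) = 2*u*(u + 1/(1 + u)) (d(u) = (u + u)*(u + 1/(1 + u)) = (2*u)*(u + 1/(1 + u)) = 2*u*(u + 1/(1 + u)))
q(Y) = Y (q(Y) = -3 + (Y - 1*(-3)) = -3 + (Y + 3) = -3 + (3 + Y) = Y)
(B(8) + d(-4))*q(2) = (1/(-2 + 8) + 2*(-4)*(1 - 4*(1 - 4))/(1 - 4))*2 = (1/6 + 2*(-4)*(1 - 4*(-3))/(-3))*2 = (⅙ + 2*(-4)*(-⅓)*(1 + 12))*2 = (⅙ + 2*(-4)*(-⅓)*13)*2 = (⅙ + 104/3)*2 = (209/6)*2 = 209/3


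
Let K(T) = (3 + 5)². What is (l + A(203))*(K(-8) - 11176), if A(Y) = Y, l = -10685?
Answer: 116475984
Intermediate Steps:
K(T) = 64 (K(T) = 8² = 64)
(l + A(203))*(K(-8) - 11176) = (-10685 + 203)*(64 - 11176) = -10482*(-11112) = 116475984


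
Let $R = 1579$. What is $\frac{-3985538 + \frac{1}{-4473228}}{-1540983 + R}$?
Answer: $\frac{17828220176665}{6886105076112} \approx 2.589$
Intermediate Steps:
$\frac{-3985538 + \frac{1}{-4473228}}{-1540983 + R} = \frac{-3985538 + \frac{1}{-4473228}}{-1540983 + 1579} = \frac{-3985538 - \frac{1}{4473228}}{-1539404} = \left(- \frac{17828220176665}{4473228}\right) \left(- \frac{1}{1539404}\right) = \frac{17828220176665}{6886105076112}$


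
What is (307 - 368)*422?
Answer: -25742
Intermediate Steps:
(307 - 368)*422 = -61*422 = -25742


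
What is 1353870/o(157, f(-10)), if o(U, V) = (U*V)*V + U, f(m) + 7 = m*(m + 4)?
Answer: 135387/44117 ≈ 3.0688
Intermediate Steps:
f(m) = -7 + m*(4 + m) (f(m) = -7 + m*(m + 4) = -7 + m*(4 + m))
o(U, V) = U + U*V² (o(U, V) = U*V² + U = U + U*V²)
1353870/o(157, f(-10)) = 1353870/((157*(1 + (-7 + (-10)² + 4*(-10))²))) = 1353870/((157*(1 + (-7 + 100 - 40)²))) = 1353870/((157*(1 + 53²))) = 1353870/((157*(1 + 2809))) = 1353870/((157*2810)) = 1353870/441170 = 1353870*(1/441170) = 135387/44117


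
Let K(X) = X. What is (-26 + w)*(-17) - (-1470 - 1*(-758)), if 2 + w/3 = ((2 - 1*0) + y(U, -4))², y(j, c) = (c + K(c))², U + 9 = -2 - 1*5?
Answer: -220900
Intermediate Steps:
U = -16 (U = -9 + (-2 - 1*5) = -9 + (-2 - 5) = -9 - 7 = -16)
y(j, c) = 4*c² (y(j, c) = (c + c)² = (2*c)² = 4*c²)
w = 13062 (w = -6 + 3*((2 - 1*0) + 4*(-4)²)² = -6 + 3*((2 + 0) + 4*16)² = -6 + 3*(2 + 64)² = -6 + 3*66² = -6 + 3*4356 = -6 + 13068 = 13062)
(-26 + w)*(-17) - (-1470 - 1*(-758)) = (-26 + 13062)*(-17) - (-1470 - 1*(-758)) = 13036*(-17) - (-1470 + 758) = -221612 - 1*(-712) = -221612 + 712 = -220900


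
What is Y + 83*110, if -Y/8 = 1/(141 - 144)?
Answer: 27398/3 ≈ 9132.7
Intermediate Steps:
Y = 8/3 (Y = -8/(141 - 144) = -8/(-3) = -8*(-⅓) = 8/3 ≈ 2.6667)
Y + 83*110 = 8/3 + 83*110 = 8/3 + 9130 = 27398/3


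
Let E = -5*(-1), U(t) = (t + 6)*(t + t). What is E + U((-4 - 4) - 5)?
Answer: 187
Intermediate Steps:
U(t) = 2*t*(6 + t) (U(t) = (6 + t)*(2*t) = 2*t*(6 + t))
E = 5
E + U((-4 - 4) - 5) = 5 + 2*((-4 - 4) - 5)*(6 + ((-4 - 4) - 5)) = 5 + 2*(-8 - 5)*(6 + (-8 - 5)) = 5 + 2*(-13)*(6 - 13) = 5 + 2*(-13)*(-7) = 5 + 182 = 187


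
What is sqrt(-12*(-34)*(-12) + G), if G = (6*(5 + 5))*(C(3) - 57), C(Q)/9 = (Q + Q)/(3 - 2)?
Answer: 6*I*sqrt(141) ≈ 71.246*I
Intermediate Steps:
C(Q) = 18*Q (C(Q) = 9*((Q + Q)/(3 - 2)) = 9*((2*Q)/1) = 9*((2*Q)*1) = 9*(2*Q) = 18*Q)
G = -180 (G = (6*(5 + 5))*(18*3 - 57) = (6*10)*(54 - 57) = 60*(-3) = -180)
sqrt(-12*(-34)*(-12) + G) = sqrt(-12*(-34)*(-12) - 180) = sqrt(408*(-12) - 180) = sqrt(-4896 - 180) = sqrt(-5076) = 6*I*sqrt(141)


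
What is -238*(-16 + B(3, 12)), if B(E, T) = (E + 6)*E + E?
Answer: -3332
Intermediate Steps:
B(E, T) = E + E*(6 + E) (B(E, T) = (6 + E)*E + E = E*(6 + E) + E = E + E*(6 + E))
-238*(-16 + B(3, 12)) = -238*(-16 + 3*(7 + 3)) = -238*(-16 + 3*10) = -238*(-16 + 30) = -238*14 = -3332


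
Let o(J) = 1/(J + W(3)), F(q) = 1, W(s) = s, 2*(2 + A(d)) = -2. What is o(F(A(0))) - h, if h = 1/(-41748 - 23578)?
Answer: 32665/130652 ≈ 0.25002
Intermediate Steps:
A(d) = -3 (A(d) = -2 + (½)*(-2) = -2 - 1 = -3)
h = -1/65326 (h = 1/(-65326) = -1/65326 ≈ -1.5308e-5)
o(J) = 1/(3 + J) (o(J) = 1/(J + 3) = 1/(3 + J))
o(F(A(0))) - h = 1/(3 + 1) - 1*(-1/65326) = 1/4 + 1/65326 = ¼ + 1/65326 = 32665/130652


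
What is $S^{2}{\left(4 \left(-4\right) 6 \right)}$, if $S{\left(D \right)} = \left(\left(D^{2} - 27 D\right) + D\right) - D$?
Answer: $139428864$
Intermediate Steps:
$S{\left(D \right)} = D^{2} - 27 D$ ($S{\left(D \right)} = \left(D^{2} - 26 D\right) - D = D^{2} - 27 D$)
$S^{2}{\left(4 \left(-4\right) 6 \right)} = \left(4 \left(-4\right) 6 \left(-27 + 4 \left(-4\right) 6\right)\right)^{2} = \left(\left(-16\right) 6 \left(-27 - 96\right)\right)^{2} = \left(- 96 \left(-27 - 96\right)\right)^{2} = \left(\left(-96\right) \left(-123\right)\right)^{2} = 11808^{2} = 139428864$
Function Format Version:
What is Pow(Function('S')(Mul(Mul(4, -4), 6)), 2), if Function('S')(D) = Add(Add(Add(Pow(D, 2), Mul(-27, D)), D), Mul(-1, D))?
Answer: 139428864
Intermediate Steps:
Function('S')(D) = Add(Pow(D, 2), Mul(-27, D)) (Function('S')(D) = Add(Add(Pow(D, 2), Mul(-26, D)), Mul(-1, D)) = Add(Pow(D, 2), Mul(-27, D)))
Pow(Function('S')(Mul(Mul(4, -4), 6)), 2) = Pow(Mul(Mul(Mul(4, -4), 6), Add(-27, Mul(Mul(4, -4), 6))), 2) = Pow(Mul(Mul(-16, 6), Add(-27, Mul(-16, 6))), 2) = Pow(Mul(-96, Add(-27, -96)), 2) = Pow(Mul(-96, -123), 2) = Pow(11808, 2) = 139428864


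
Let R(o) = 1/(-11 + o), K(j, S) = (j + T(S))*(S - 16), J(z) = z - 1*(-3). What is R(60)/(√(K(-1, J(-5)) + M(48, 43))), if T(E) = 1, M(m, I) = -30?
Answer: -I*√30/1470 ≈ -0.003726*I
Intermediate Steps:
J(z) = 3 + z (J(z) = z + 3 = 3 + z)
K(j, S) = (1 + j)*(-16 + S) (K(j, S) = (j + 1)*(S - 16) = (1 + j)*(-16 + S))
R(60)/(√(K(-1, J(-5)) + M(48, 43))) = 1/((-11 + 60)*(√((-16 + (3 - 5) - 16*(-1) + (3 - 5)*(-1)) - 30))) = 1/(49*(√((-16 - 2 + 16 - 2*(-1)) - 30))) = 1/(49*(√((-16 - 2 + 16 + 2) - 30))) = 1/(49*(√(0 - 30))) = 1/(49*(√(-30))) = 1/(49*((I*√30))) = (-I*√30/30)/49 = -I*√30/1470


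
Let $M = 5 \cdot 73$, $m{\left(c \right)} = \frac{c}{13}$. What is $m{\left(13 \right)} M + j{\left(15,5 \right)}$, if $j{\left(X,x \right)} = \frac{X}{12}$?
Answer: $\frac{1465}{4} \approx 366.25$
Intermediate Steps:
$j{\left(X,x \right)} = \frac{X}{12}$ ($j{\left(X,x \right)} = X \frac{1}{12} = \frac{X}{12}$)
$m{\left(c \right)} = \frac{c}{13}$ ($m{\left(c \right)} = c \frac{1}{13} = \frac{c}{13}$)
$M = 365$
$m{\left(13 \right)} M + j{\left(15,5 \right)} = \frac{1}{13} \cdot 13 \cdot 365 + \frac{1}{12} \cdot 15 = 1 \cdot 365 + \frac{5}{4} = 365 + \frac{5}{4} = \frac{1465}{4}$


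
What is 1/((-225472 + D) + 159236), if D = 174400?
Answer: 1/108164 ≈ 9.2452e-6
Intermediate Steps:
1/((-225472 + D) + 159236) = 1/((-225472 + 174400) + 159236) = 1/(-51072 + 159236) = 1/108164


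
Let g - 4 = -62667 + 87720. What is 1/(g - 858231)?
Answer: -1/833174 ≈ -1.2002e-6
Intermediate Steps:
g = 25057 (g = 4 + (-62667 + 87720) = 4 + 25053 = 25057)
1/(g - 858231) = 1/(25057 - 858231) = 1/(-833174) = -1/833174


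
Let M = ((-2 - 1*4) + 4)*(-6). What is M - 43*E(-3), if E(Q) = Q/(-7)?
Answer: -45/7 ≈ -6.4286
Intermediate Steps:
E(Q) = -Q/7 (E(Q) = Q*(-⅐) = -Q/7)
M = 12 (M = ((-2 - 4) + 4)*(-6) = (-6 + 4)*(-6) = -2*(-6) = 12)
M - 43*E(-3) = 12 - (-43)*(-3)/7 = 12 - 43*3/7 = 12 - 129/7 = -45/7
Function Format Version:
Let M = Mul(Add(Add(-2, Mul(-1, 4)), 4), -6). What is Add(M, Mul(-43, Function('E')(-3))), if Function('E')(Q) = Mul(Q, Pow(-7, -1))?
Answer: Rational(-45, 7) ≈ -6.4286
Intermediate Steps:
Function('E')(Q) = Mul(Rational(-1, 7), Q) (Function('E')(Q) = Mul(Q, Rational(-1, 7)) = Mul(Rational(-1, 7), Q))
M = 12 (M = Mul(Add(Add(-2, -4), 4), -6) = Mul(Add(-6, 4), -6) = Mul(-2, -6) = 12)
Add(M, Mul(-43, Function('E')(-3))) = Add(12, Mul(-43, Mul(Rational(-1, 7), -3))) = Add(12, Mul(-43, Rational(3, 7))) = Add(12, Rational(-129, 7)) = Rational(-45, 7)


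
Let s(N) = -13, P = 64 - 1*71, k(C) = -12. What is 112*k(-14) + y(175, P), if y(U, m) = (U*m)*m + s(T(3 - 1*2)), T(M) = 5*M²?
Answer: 7218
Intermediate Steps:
P = -7 (P = 64 - 71 = -7)
y(U, m) = -13 + U*m² (y(U, m) = (U*m)*m - 13 = U*m² - 13 = -13 + U*m²)
112*k(-14) + y(175, P) = 112*(-12) + (-13 + 175*(-7)²) = -1344 + (-13 + 175*49) = -1344 + (-13 + 8575) = -1344 + 8562 = 7218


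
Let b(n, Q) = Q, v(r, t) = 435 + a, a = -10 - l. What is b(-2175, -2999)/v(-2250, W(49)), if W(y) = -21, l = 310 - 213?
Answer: -2999/328 ≈ -9.1433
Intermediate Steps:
l = 97
a = -107 (a = -10 - 1*97 = -10 - 97 = -107)
v(r, t) = 328 (v(r, t) = 435 - 107 = 328)
b(-2175, -2999)/v(-2250, W(49)) = -2999/328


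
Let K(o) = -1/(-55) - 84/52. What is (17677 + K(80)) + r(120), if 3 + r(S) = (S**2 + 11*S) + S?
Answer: 23961368/715 ≈ 33512.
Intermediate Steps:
r(S) = -3 + S**2 + 12*S (r(S) = -3 + ((S**2 + 11*S) + S) = -3 + (S**2 + 12*S) = -3 + S**2 + 12*S)
K(o) = -1142/715 (K(o) = -1*(-1/55) - 84*1/52 = 1/55 - 21/13 = -1142/715)
(17677 + K(80)) + r(120) = (17677 - 1142/715) + (-3 + 120**2 + 12*120) = 12637913/715 + (-3 + 14400 + 1440) = 12637913/715 + 15837 = 23961368/715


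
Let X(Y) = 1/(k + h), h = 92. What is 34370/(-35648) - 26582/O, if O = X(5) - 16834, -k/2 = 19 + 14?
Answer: 4797154413/7801261792 ≈ 0.61492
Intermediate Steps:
k = -66 (k = -2*(19 + 14) = -2*33 = -66)
X(Y) = 1/26 (X(Y) = 1/(-66 + 92) = 1/26)
O = -437683/26 (O = 1/26 - 16834 = -437683/26 ≈ -16834.)
34370/(-35648) - 26582/O = 34370/(-35648) - 26582/(-437683/26) = 34370*(-1/35648) - 26582*(-26/437683) = -17185/17824 + 691132/437683 = 4797154413/7801261792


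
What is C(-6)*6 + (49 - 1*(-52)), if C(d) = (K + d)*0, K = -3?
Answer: 101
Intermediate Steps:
C(d) = 0 (C(d) = (-3 + d)*0 = 0)
C(-6)*6 + (49 - 1*(-52)) = 0*6 + (49 - 1*(-52)) = 0 + (49 + 52) = 0 + 101 = 101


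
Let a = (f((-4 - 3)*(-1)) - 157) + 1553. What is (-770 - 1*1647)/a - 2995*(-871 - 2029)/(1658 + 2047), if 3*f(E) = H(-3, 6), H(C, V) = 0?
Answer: 2423200603/1034436 ≈ 2342.5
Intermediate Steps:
f(E) = 0 (f(E) = (1/3)*0 = 0)
a = 1396 (a = (0 - 157) + 1553 = -157 + 1553 = 1396)
(-770 - 1*1647)/a - 2995*(-871 - 2029)/(1658 + 2047) = (-770 - 1*1647)/1396 - 2995*(-871 - 2029)/(1658 + 2047) = (-770 - 1647)*(1/1396) - 2995/(3705/(-2900)) = -2417*1/1396 - 2995/(3705*(-1/2900)) = -2417/1396 - 2995/(-741/580) = -2417/1396 - 2995*(-580/741) = -2417/1396 + 1737100/741 = 2423200603/1034436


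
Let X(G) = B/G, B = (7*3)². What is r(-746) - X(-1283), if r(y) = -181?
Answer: -231782/1283 ≈ -180.66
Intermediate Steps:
B = 441 (B = 21² = 441)
X(G) = 441/G
r(-746) - X(-1283) = -181 - 441/(-1283) = -181 - 441*(-1)/1283 = -181 - 1*(-441/1283) = -181 + 441/1283 = -231782/1283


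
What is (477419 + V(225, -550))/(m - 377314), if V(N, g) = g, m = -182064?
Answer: -476869/559378 ≈ -0.85250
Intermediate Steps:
(477419 + V(225, -550))/(m - 377314) = (477419 - 550)/(-182064 - 377314) = 476869/(-559378) = 476869*(-1/559378) = -476869/559378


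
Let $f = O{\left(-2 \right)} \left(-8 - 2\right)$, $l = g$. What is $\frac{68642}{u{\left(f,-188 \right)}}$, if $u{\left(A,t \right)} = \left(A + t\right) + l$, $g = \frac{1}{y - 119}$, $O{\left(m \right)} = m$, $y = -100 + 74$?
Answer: $- \frac{9953090}{24361} \approx -408.57$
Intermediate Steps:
$y = -26$
$g = - \frac{1}{145}$ ($g = \frac{1}{-26 - 119} = \frac{1}{-145} = - \frac{1}{145} \approx -0.0068966$)
$l = - \frac{1}{145} \approx -0.0068966$
$f = 20$ ($f = - 2 \left(-8 - 2\right) = \left(-2\right) \left(-10\right) = 20$)
$u{\left(A,t \right)} = - \frac{1}{145} + A + t$ ($u{\left(A,t \right)} = \left(A + t\right) - \frac{1}{145} = - \frac{1}{145} + A + t$)
$\frac{68642}{u{\left(f,-188 \right)}} = \frac{68642}{- \frac{1}{145} + 20 - 188} = \frac{68642}{- \frac{24361}{145}} = 68642 \left(- \frac{145}{24361}\right) = - \frac{9953090}{24361}$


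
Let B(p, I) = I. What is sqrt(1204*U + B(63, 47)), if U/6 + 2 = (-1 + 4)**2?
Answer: sqrt(50615) ≈ 224.98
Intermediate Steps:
U = 42 (U = -12 + 6*(-1 + 4)**2 = -12 + 6*3**2 = -12 + 6*9 = -12 + 54 = 42)
sqrt(1204*U + B(63, 47)) = sqrt(1204*42 + 47) = sqrt(50568 + 47) = sqrt(50615)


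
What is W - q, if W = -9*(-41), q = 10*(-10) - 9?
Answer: 478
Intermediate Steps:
q = -109 (q = -100 - 9 = -109)
W = 369
W - q = 369 - 1*(-109) = 369 + 109 = 478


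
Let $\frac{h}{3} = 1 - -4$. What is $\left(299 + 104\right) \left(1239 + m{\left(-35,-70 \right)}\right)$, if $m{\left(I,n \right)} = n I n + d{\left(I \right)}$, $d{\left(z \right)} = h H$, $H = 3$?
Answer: $-68597048$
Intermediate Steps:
$h = 15$ ($h = 3 \left(1 - -4\right) = 3 \left(1 + 4\right) = 3 \cdot 5 = 15$)
$d{\left(z \right)} = 45$ ($d{\left(z \right)} = 15 \cdot 3 = 45$)
$m{\left(I,n \right)} = 45 + I n^{2}$ ($m{\left(I,n \right)} = n I n + 45 = I n n + 45 = I n^{2} + 45 = 45 + I n^{2}$)
$\left(299 + 104\right) \left(1239 + m{\left(-35,-70 \right)}\right) = \left(299 + 104\right) \left(1239 + \left(45 - 35 \left(-70\right)^{2}\right)\right) = 403 \left(1239 + \left(45 - 171500\right)\right) = 403 \left(1239 - 171455\right) = 403 \left(-170216\right) = -68597048$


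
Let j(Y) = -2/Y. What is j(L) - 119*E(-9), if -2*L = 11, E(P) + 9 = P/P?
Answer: 10476/11 ≈ 952.36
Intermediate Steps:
E(P) = -8 (E(P) = -9 + P/P = -9 + 1 = -8)
L = -11/2 (L = -1/2*11 = -11/2 ≈ -5.5000)
j(L) - 119*E(-9) = -2/(-11/2) - 119*(-8) = -2*(-2/11) + 952 = 4/11 + 952 = 10476/11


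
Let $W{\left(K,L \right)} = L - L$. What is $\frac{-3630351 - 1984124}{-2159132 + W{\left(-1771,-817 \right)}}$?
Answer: $\frac{5614475}{2159132} \approx 2.6003$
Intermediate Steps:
$W{\left(K,L \right)} = 0$
$\frac{-3630351 - 1984124}{-2159132 + W{\left(-1771,-817 \right)}} = \frac{-3630351 - 1984124}{-2159132 + 0} = - \frac{5614475}{-2159132} = \left(-5614475\right) \left(- \frac{1}{2159132}\right) = \frac{5614475}{2159132}$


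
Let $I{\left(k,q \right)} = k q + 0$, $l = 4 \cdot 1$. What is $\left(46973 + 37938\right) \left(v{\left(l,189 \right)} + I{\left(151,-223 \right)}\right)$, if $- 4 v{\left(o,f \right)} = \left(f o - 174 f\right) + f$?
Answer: $- \frac{8724690161}{4} \approx -2.1812 \cdot 10^{9}$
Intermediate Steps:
$l = 4$
$I{\left(k,q \right)} = k q$
$v{\left(o,f \right)} = \frac{173 f}{4} - \frac{f o}{4}$ ($v{\left(o,f \right)} = - \frac{\left(f o - 174 f\right) + f}{4} = - \frac{\left(- 174 f + f o\right) + f}{4} = - \frac{- 173 f + f o}{4} = \frac{173 f}{4} - \frac{f o}{4}$)
$\left(46973 + 37938\right) \left(v{\left(l,189 \right)} + I{\left(151,-223 \right)}\right) = \left(46973 + 37938\right) \left(\frac{1}{4} \cdot 189 \left(173 - 4\right) + 151 \left(-223\right)\right) = 84911 \left(\frac{1}{4} \cdot 189 \left(173 - 4\right) - 33673\right) = 84911 \left(\frac{1}{4} \cdot 189 \cdot 169 - 33673\right) = 84911 \left(\frac{31941}{4} - 33673\right) = 84911 \left(- \frac{102751}{4}\right) = - \frac{8724690161}{4}$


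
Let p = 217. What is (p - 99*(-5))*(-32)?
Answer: -22784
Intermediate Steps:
(p - 99*(-5))*(-32) = (217 - 99*(-5))*(-32) = (217 + 495)*(-32) = 712*(-32) = -22784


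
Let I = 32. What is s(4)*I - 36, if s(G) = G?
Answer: 92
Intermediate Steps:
s(4)*I - 36 = 4*32 - 36 = 128 - 36 = 92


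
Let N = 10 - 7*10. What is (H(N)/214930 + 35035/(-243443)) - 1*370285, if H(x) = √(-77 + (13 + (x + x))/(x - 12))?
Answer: -90143326290/243443 + I*√10874/2579160 ≈ -3.7029e+5 + 4.0431e-5*I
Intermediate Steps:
N = -60 (N = 10 - 70 = -60)
H(x) = √(-77 + (13 + 2*x)/(-12 + x))
(H(N)/214930 + 35035/(-243443)) - 1*370285 = (√((937 - 75*(-60))/(-12 - 60))/214930 + 35035/(-243443)) - 1*370285 = (√((937 + 4500)/(-72))*(1/214930) + 35035*(-1/243443)) - 370285 = (√(-1/72*5437)*(1/214930) - 35035/243443) - 370285 = (√(-5437/72)*(1/214930) - 35035/243443) - 370285 = ((I*√10874/12)*(1/214930) - 35035/243443) - 370285 = (I*√10874/2579160 - 35035/243443) - 370285 = (-35035/243443 + I*√10874/2579160) - 370285 = -90143326290/243443 + I*√10874/2579160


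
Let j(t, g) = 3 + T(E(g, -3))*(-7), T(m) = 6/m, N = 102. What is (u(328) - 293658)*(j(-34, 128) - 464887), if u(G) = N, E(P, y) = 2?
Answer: 136475652180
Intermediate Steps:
u(G) = 102
j(t, g) = -18 (j(t, g) = 3 + (6/2)*(-7) = 3 + (6*(½))*(-7) = 3 + 3*(-7) = 3 - 21 = -18)
(u(328) - 293658)*(j(-34, 128) - 464887) = (102 - 293658)*(-18 - 464887) = -293556*(-464905) = 136475652180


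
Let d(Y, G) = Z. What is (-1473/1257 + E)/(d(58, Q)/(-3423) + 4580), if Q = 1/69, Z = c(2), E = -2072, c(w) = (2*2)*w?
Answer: -270310887/597163828 ≈ -0.45266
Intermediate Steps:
c(w) = 4*w
Z = 8 (Z = 4*2 = 8)
Q = 1/69 ≈ 0.014493
d(Y, G) = 8
(-1473/1257 + E)/(d(58, Q)/(-3423) + 4580) = (-1473/1257 - 2072)/(8/(-3423) + 4580) = (-1473*1/1257 - 2072)/(8*(-1/3423) + 4580) = (-491/419 - 2072)/(-8/3423 + 4580) = -868659/(419*15677332/3423) = -868659/419*3423/15677332 = -270310887/597163828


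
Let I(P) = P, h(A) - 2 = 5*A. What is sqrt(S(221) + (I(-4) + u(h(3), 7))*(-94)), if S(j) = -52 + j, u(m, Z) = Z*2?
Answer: I*sqrt(771) ≈ 27.767*I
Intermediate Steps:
h(A) = 2 + 5*A
u(m, Z) = 2*Z
sqrt(S(221) + (I(-4) + u(h(3), 7))*(-94)) = sqrt((-52 + 221) + (-4 + 2*7)*(-94)) = sqrt(169 + (-4 + 14)*(-94)) = sqrt(169 + 10*(-94)) = sqrt(169 - 940) = sqrt(-771) = I*sqrt(771)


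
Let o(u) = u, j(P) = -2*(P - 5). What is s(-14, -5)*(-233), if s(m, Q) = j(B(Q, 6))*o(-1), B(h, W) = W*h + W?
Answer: 13514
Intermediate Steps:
B(h, W) = W + W*h
j(P) = 10 - 2*P (j(P) = -2*(-5 + P) = 10 - 2*P)
s(m, Q) = 2 + 12*Q (s(m, Q) = (10 - 12*(1 + Q))*(-1) = (10 - 2*(6 + 6*Q))*(-1) = (10 + (-12 - 12*Q))*(-1) = (-2 - 12*Q)*(-1) = 2 + 12*Q)
s(-14, -5)*(-233) = (2 + 12*(-5))*(-233) = (2 - 60)*(-233) = -58*(-233) = 13514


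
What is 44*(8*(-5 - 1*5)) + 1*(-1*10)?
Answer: -3530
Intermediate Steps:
44*(8*(-5 - 1*5)) + 1*(-1*10) = 44*(8*(-5 - 5)) + 1*(-10) = 44*(8*(-10)) - 10 = 44*(-80) - 10 = -3520 - 10 = -3530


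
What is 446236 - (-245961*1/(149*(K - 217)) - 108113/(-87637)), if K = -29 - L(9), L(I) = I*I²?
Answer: 1893733610810356/4243821725 ≈ 4.4623e+5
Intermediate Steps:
L(I) = I³
K = -758 (K = -29 - 1*9³ = -29 - 1*729 = -29 - 729 = -758)
446236 - (-245961*1/(149*(K - 217)) - 108113/(-87637)) = 446236 - (-245961*1/(149*(-758 - 217)) - 108113/(-87637)) = 446236 - (-245961/(149*(-975)) - 108113*(-1/87637)) = 446236 - (-245961/(-145275) + 108113/87637) = 446236 - (-245961*(-1/145275) + 108113/87637) = 446236 - (81987/48425 + 108113/87637) = 446236 - 1*12420466744/4243821725 = 446236 - 12420466744/4243821725 = 1893733610810356/4243821725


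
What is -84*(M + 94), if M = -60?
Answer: -2856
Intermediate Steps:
-84*(M + 94) = -84*(-60 + 94) = -84*34 = -2856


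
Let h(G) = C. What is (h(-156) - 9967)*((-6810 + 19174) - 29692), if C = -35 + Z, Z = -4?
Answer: 173383968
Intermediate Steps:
C = -39 (C = -35 - 4 = -39)
h(G) = -39
(h(-156) - 9967)*((-6810 + 19174) - 29692) = (-39 - 9967)*((-6810 + 19174) - 29692) = -10006*(12364 - 29692) = -10006*(-17328) = 173383968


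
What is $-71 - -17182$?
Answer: $17111$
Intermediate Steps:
$-71 - -17182 = -71 + 17182 = 17111$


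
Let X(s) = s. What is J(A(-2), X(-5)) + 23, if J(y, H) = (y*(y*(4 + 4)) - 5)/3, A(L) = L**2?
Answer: 64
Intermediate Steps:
J(y, H) = -5/3 + 8*y**2/3 (J(y, H) = (y*(y*8) - 5)*(1/3) = (y*(8*y) - 5)*(1/3) = (8*y**2 - 5)*(1/3) = (-5 + 8*y**2)*(1/3) = -5/3 + 8*y**2/3)
J(A(-2), X(-5)) + 23 = (-5/3 + 8*((-2)**2)**2/3) + 23 = (-5/3 + (8/3)*4**2) + 23 = (-5/3 + (8/3)*16) + 23 = (-5/3 + 128/3) + 23 = 41 + 23 = 64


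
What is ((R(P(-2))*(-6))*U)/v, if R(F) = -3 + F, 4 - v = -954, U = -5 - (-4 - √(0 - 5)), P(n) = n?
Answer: -15/479 + 15*I*√5/479 ≈ -0.031315 + 0.070023*I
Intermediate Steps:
U = -1 + I*√5 (U = -5 - (-4 - √(-5)) = -5 - (-4 - I*√5) = -5 + (4 + I*√5) = -1 + I*√5 ≈ -1.0 + 2.2361*I)
v = 958 (v = 4 - 1*(-954) = 4 + 954 = 958)
((R(P(-2))*(-6))*U)/v = (((-3 - 2)*(-6))*(-1 + I*√5))/958 = ((-5*(-6))*(-1 + I*√5))*(1/958) = (30*(-1 + I*√5))*(1/958) = (-30 + 30*I*√5)*(1/958) = -15/479 + 15*I*√5/479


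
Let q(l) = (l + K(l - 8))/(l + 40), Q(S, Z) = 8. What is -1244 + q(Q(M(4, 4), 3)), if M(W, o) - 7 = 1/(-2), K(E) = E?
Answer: -7463/6 ≈ -1243.8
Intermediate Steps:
M(W, o) = 13/2 (M(W, o) = 7 + 1/(-2) = 7 - ½ = 13/2)
q(l) = (-8 + 2*l)/(40 + l) (q(l) = (l + (l - 8))/(l + 40) = (l + (-8 + l))/(40 + l) = (-8 + 2*l)/(40 + l))
-1244 + q(Q(M(4, 4), 3)) = -1244 + 2*(-4 + 8)/(40 + 8) = -1244 + 2*4/48 = -1244 + 2*(1/48)*4 = -1244 + ⅙ = -7463/6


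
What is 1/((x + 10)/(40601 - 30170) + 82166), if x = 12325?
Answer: 10431/857085881 ≈ 1.2170e-5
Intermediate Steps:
1/((x + 10)/(40601 - 30170) + 82166) = 1/((12325 + 10)/(40601 - 30170) + 82166) = 1/(12335/10431 + 82166) = 1/(857085881/10431) = 10431/857085881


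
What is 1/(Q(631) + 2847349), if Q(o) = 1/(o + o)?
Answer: 1262/3593354439 ≈ 3.5120e-7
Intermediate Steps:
Q(o) = 1/(2*o)
1/(Q(631) + 2847349) = 1/((½)/631 + 2847349) = 1/((½)*(1/631) + 2847349) = 1/(1/1262 + 2847349) = 1/(3593354439/1262) = 1262/3593354439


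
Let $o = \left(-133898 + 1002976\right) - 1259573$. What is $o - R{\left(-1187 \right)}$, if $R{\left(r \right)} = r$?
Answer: $-389308$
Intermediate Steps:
$o = -390495$ ($o = 869078 - 1259573 = -390495$)
$o - R{\left(-1187 \right)} = -390495 - -1187 = -390495 + 1187 = -389308$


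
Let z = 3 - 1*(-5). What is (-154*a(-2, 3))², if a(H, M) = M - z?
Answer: 592900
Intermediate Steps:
z = 8 (z = 3 + 5 = 8)
a(H, M) = -8 + M (a(H, M) = M - 1*8 = M - 8 = -8 + M)
(-154*a(-2, 3))² = (-154*(-8 + 3))² = (-154*(-5))² = 770² = 592900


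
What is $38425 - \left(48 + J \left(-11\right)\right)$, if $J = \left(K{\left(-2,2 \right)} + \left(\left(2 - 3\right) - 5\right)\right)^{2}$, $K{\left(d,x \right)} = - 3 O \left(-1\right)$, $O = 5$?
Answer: $39268$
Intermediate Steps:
$K{\left(d,x \right)} = 15$ ($K{\left(d,x \right)} = \left(-3\right) 5 \left(-1\right) = \left(-15\right) \left(-1\right) = 15$)
$J = 81$ ($J = \left(15 + \left(\left(2 - 3\right) - 5\right)\right)^{2} = \left(15 - 6\right)^{2} = 9^{2} = 81$)
$38425 - \left(48 + J \left(-11\right)\right) = 38425 - \left(48 + 81 \left(-11\right)\right) = 38425 - \left(48 - 891\right) = 38425 - -843 = 38425 + 843 = 39268$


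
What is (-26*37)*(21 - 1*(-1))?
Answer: -21164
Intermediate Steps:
(-26*37)*(21 - 1*(-1)) = -962*(21 + 1) = -962*22 = -21164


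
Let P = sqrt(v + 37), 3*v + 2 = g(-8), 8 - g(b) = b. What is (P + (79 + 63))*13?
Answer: 1846 + 65*sqrt(15)/3 ≈ 1929.9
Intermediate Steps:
g(b) = 8 - b
v = 14/3 (v = -2/3 + (8 - 1*(-8))/3 = -2/3 + (8 + 8)/3 = -2/3 + (1/3)*16 = -2/3 + 16/3 = 14/3 ≈ 4.6667)
P = 5*sqrt(15)/3 (P = sqrt(14/3 + 37) = sqrt(125/3) = 5*sqrt(15)/3 ≈ 6.4550)
(P + (79 + 63))*13 = (5*sqrt(15)/3 + (79 + 63))*13 = (5*sqrt(15)/3 + 142)*13 = (142 + 5*sqrt(15)/3)*13 = 1846 + 65*sqrt(15)/3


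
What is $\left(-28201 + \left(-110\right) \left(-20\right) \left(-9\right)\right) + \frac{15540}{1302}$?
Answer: $- \frac{1487661}{31} \approx -47989.0$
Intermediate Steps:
$\left(-28201 + \left(-110\right) \left(-20\right) \left(-9\right)\right) + \frac{15540}{1302} = \left(-28201 + 2200 \left(-9\right)\right) + 15540 \cdot \frac{1}{1302} = \left(-28201 - 19800\right) + \frac{370}{31} = -48001 + \frac{370}{31} = - \frac{1487661}{31}$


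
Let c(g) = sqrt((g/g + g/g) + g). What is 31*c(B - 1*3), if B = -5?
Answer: 31*I*sqrt(6) ≈ 75.934*I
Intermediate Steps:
c(g) = sqrt(2 + g) (c(g) = sqrt((1 + 1) + g) = sqrt(2 + g))
31*c(B - 1*3) = 31*sqrt(2 + (-5 - 1*3)) = 31*sqrt(2 + (-5 - 3)) = 31*sqrt(2 - 8) = 31*sqrt(-6) = 31*(I*sqrt(6)) = 31*I*sqrt(6)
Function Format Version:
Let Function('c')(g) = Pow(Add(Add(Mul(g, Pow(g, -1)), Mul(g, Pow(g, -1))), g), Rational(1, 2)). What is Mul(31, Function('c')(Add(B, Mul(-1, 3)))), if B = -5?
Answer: Mul(31, I, Pow(6, Rational(1, 2))) ≈ Mul(75.934, I)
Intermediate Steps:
Function('c')(g) = Pow(Add(2, g), Rational(1, 2)) (Function('c')(g) = Pow(Add(Add(1, 1), g), Rational(1, 2)) = Pow(Add(2, g), Rational(1, 2)))
Mul(31, Function('c')(Add(B, Mul(-1, 3)))) = Mul(31, Pow(Add(2, Add(-5, Mul(-1, 3))), Rational(1, 2))) = Mul(31, Pow(Add(2, Add(-5, -3)), Rational(1, 2))) = Mul(31, Pow(Add(2, -8), Rational(1, 2))) = Mul(31, Pow(-6, Rational(1, 2))) = Mul(31, Mul(I, Pow(6, Rational(1, 2)))) = Mul(31, I, Pow(6, Rational(1, 2)))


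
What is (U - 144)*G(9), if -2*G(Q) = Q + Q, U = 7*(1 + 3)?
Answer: 1044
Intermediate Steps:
U = 28 (U = 7*4 = 28)
G(Q) = -Q (G(Q) = -(Q + Q)/2 = -Q)
(U - 144)*G(9) = (28 - 144)*(-1*9) = -116*(-9) = 1044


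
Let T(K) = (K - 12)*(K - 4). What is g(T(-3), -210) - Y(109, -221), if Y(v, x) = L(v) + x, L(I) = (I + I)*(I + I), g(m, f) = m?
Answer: -47198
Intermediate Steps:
T(K) = (-12 + K)*(-4 + K)
L(I) = 4*I² (L(I) = (2*I)*(2*I) = 4*I²)
Y(v, x) = x + 4*v² (Y(v, x) = 4*v² + x = x + 4*v²)
g(T(-3), -210) - Y(109, -221) = (48 + (-3)² - 16*(-3)) - (-221 + 4*109²) = (48 + 9 + 48) - (-221 + 4*11881) = 105 - (-221 + 47524) = 105 - 1*47303 = 105 - 47303 = -47198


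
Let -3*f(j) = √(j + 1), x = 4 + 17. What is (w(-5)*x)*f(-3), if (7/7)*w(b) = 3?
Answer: -21*I*√2 ≈ -29.698*I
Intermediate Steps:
w(b) = 3
x = 21
f(j) = -√(1 + j)/3 (f(j) = -√(j + 1)/3 = -√(1 + j)/3)
(w(-5)*x)*f(-3) = (3*21)*(-√(1 - 3)/3) = 63*(-I*√2/3) = -21*I*√2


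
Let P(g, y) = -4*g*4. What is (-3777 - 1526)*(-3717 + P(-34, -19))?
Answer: 16826419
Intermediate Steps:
P(g, y) = -16*g
(-3777 - 1526)*(-3717 + P(-34, -19)) = (-3777 - 1526)*(-3717 - 16*(-34)) = -5303*(-3717 + 544) = -5303*(-3173) = 16826419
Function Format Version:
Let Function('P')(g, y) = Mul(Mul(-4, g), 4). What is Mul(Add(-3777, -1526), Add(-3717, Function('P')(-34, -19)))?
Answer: 16826419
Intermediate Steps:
Function('P')(g, y) = Mul(-16, g)
Mul(Add(-3777, -1526), Add(-3717, Function('P')(-34, -19))) = Mul(Add(-3777, -1526), Add(-3717, Mul(-16, -34))) = Mul(-5303, Add(-3717, 544)) = Mul(-5303, -3173) = 16826419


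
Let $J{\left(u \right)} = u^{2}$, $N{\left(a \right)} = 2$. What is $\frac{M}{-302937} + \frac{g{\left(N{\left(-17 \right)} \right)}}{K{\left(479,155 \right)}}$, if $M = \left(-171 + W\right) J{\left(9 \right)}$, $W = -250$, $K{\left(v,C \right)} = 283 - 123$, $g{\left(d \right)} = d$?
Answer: $\frac{1010339}{8078320} \approx 0.12507$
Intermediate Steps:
$K{\left(v,C \right)} = 160$
$M = -34101$ ($M = \left(-171 - 250\right) 9^{2} = \left(-421\right) 81 = -34101$)
$\frac{M}{-302937} + \frac{g{\left(N{\left(-17 \right)} \right)}}{K{\left(479,155 \right)}} = - \frac{34101}{-302937} + \frac{2}{160} = \left(-34101\right) \left(- \frac{1}{302937}\right) + 2 \cdot \frac{1}{160} = \frac{11367}{100979} + \frac{1}{80} = \frac{1010339}{8078320}$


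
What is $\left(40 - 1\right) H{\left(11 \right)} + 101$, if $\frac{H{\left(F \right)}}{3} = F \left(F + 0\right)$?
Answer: $14258$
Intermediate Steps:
$H{\left(F \right)} = 3 F^{2}$ ($H{\left(F \right)} = 3 F \left(F + 0\right) = 3 F F = 3 F^{2}$)
$\left(40 - 1\right) H{\left(11 \right)} + 101 = \left(40 - 1\right) 3 \cdot 11^{2} + 101 = \left(40 - 1\right) 3 \cdot 121 + 101 = 39 \cdot 363 + 101 = 14157 + 101 = 14258$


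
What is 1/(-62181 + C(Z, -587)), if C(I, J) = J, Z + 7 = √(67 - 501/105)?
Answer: -1/62768 ≈ -1.5932e-5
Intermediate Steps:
Z = -7 + 33*√70/35 (Z = -7 + √(67 - 501/105) = -7 + √(67 - 501*1/105) = -7 + √(67 - 167/35) = -7 + √(2178/35) = -7 + 33*√70/35 ≈ 0.88851)
1/(-62181 + C(Z, -587)) = 1/(-62181 - 587) = 1/(-62768) = -1/62768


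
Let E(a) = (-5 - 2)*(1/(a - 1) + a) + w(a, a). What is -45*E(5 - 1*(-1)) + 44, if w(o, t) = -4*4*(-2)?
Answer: 557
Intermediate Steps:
w(o, t) = 32 (w(o, t) = -16*(-2) = 32)
E(a) = 32 - 7*a - 7/(-1 + a) (E(a) = (-5 - 2)*(1/(a - 1) + a) + 32 = -7*(1/(-1 + a) + a) + 32 = -7*(a + 1/(-1 + a)) + 32 = (-7*a - 7/(-1 + a)) + 32 = 32 - 7*a - 7/(-1 + a))
-45*E(5 - 1*(-1)) + 44 = -45*(-39 - 7*(5 - 1*(-1))² + 39*(5 - 1*(-1)))/(-1 + (5 - 1*(-1))) + 44 = -45*(-39 - 7*(5 + 1)² + 39*(5 + 1))/(-1 + (5 + 1)) + 44 = -45*(-39 - 7*6² + 39*6)/(-1 + 6) + 44 = -45*(-39 - 7*36 + 234)/5 + 44 = -9*(-39 - 252 + 234) + 44 = -9*(-57) + 44 = -45*(-57/5) + 44 = 513 + 44 = 557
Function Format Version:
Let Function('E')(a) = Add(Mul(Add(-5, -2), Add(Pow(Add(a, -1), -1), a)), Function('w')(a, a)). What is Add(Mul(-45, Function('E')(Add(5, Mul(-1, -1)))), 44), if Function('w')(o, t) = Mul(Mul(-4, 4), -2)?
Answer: 557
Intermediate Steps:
Function('w')(o, t) = 32 (Function('w')(o, t) = Mul(-16, -2) = 32)
Function('E')(a) = Add(32, Mul(-7, a), Mul(-7, Pow(Add(-1, a), -1))) (Function('E')(a) = Add(Mul(Add(-5, -2), Add(Pow(Add(a, -1), -1), a)), 32) = Add(Mul(-7, Add(Pow(Add(-1, a), -1), a)), 32) = Add(Mul(-7, Add(a, Pow(Add(-1, a), -1))), 32) = Add(Add(Mul(-7, a), Mul(-7, Pow(Add(-1, a), -1))), 32) = Add(32, Mul(-7, a), Mul(-7, Pow(Add(-1, a), -1))))
Add(Mul(-45, Function('E')(Add(5, Mul(-1, -1)))), 44) = Add(Mul(-45, Mul(Pow(Add(-1, Add(5, Mul(-1, -1))), -1), Add(-39, Mul(-7, Pow(Add(5, Mul(-1, -1)), 2)), Mul(39, Add(5, Mul(-1, -1)))))), 44) = Add(Mul(-45, Mul(Pow(Add(-1, Add(5, 1)), -1), Add(-39, Mul(-7, Pow(Add(5, 1), 2)), Mul(39, Add(5, 1))))), 44) = Add(Mul(-45, Mul(Pow(Add(-1, 6), -1), Add(-39, Mul(-7, Pow(6, 2)), Mul(39, 6)))), 44) = Add(Mul(-45, Mul(Pow(5, -1), Add(-39, Mul(-7, 36), 234))), 44) = Add(Mul(-45, Mul(Rational(1, 5), Add(-39, -252, 234))), 44) = Add(Mul(-45, Mul(Rational(1, 5), -57)), 44) = Add(Mul(-45, Rational(-57, 5)), 44) = Add(513, 44) = 557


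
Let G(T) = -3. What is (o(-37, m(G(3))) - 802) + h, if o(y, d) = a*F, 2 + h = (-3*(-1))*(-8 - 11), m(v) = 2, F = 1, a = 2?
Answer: -859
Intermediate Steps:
h = -59 (h = -2 + (-3*(-1))*(-8 - 11) = -2 + 3*(-19) = -2 - 57 = -59)
o(y, d) = 2 (o(y, d) = 2*1 = 2)
(o(-37, m(G(3))) - 802) + h = (2 - 802) - 59 = -800 - 59 = -859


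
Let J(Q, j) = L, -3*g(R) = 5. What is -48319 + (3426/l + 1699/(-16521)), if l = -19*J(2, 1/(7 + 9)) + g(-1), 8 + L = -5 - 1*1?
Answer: -632866156276/13101153 ≈ -48306.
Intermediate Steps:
g(R) = -5/3 (g(R) = -⅓*5 = -5/3)
L = -14 (L = -8 + (-5 - 1*1) = -8 + (-5 - 1) = -8 - 6 = -14)
J(Q, j) = -14
l = 793/3 (l = -19*(-14) - 5/3 = 266 - 5/3 = 793/3 ≈ 264.33)
-48319 + (3426/l + 1699/(-16521)) = -48319 + (3426/(793/3) + 1699/(-16521)) = -48319 + (3426*(3/793) + 1699*(-1/16521)) = -48319 + (10278/793 - 1699/16521) = -48319 + 168455531/13101153 = -632866156276/13101153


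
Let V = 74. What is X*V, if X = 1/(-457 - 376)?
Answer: -74/833 ≈ -0.088835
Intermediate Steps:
X = -1/833 (X = 1/(-833) = -1/833 ≈ -0.0012005)
X*V = -1/833*74 = -74/833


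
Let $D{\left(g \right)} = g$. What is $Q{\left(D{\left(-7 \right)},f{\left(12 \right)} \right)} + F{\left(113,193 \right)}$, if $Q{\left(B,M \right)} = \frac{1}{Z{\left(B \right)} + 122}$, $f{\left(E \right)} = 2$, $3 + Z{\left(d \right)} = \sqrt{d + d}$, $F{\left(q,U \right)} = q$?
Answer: $\frac{228842}{2025} - \frac{i \sqrt{14}}{14175} \approx 113.01 - 0.00026396 i$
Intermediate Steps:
$Z{\left(d \right)} = -3 + \sqrt{2} \sqrt{d}$ ($Z{\left(d \right)} = -3 + \sqrt{d + d} = -3 + \sqrt{2 d} = -3 + \sqrt{2} \sqrt{d}$)
$Q{\left(B,M \right)} = \frac{1}{119 + \sqrt{2} \sqrt{B}}$ ($Q{\left(B,M \right)} = \frac{1}{\left(-3 + \sqrt{2} \sqrt{B}\right) + 122} = \frac{1}{119 + \sqrt{2} \sqrt{B}}$)
$Q{\left(D{\left(-7 \right)},f{\left(12 \right)} \right)} + F{\left(113,193 \right)} = \frac{1}{119 + \sqrt{2} \sqrt{-7}} + 113 = \frac{1}{119 + \sqrt{2} i \sqrt{7}} + 113 = \frac{1}{119 + i \sqrt{14}} + 113 = 113 + \frac{1}{119 + i \sqrt{14}}$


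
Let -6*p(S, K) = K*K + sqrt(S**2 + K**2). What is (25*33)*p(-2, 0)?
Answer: -275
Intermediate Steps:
p(S, K) = -K**2/6 - sqrt(K**2 + S**2)/6 (p(S, K) = -(K*K + sqrt(S**2 + K**2))/6 = -(K**2 + sqrt(K**2 + S**2))/6 = -K**2/6 - sqrt(K**2 + S**2)/6)
(25*33)*p(-2, 0) = (25*33)*(-1/6*0**2 - sqrt(0**2 + (-2)**2)/6) = 825*(-1/6*0 - sqrt(0 + 4)/6) = 825*(0 - sqrt(4)/6) = 825*(0 - 1/6*2) = 825*(0 - 1/3) = 825*(-1/3) = -275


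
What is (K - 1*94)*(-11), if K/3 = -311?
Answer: 11297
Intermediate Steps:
K = -933 (K = 3*(-311) = -933)
(K - 1*94)*(-11) = (-933 - 1*94)*(-11) = (-933 - 94)*(-11) = -1027*(-11) = 11297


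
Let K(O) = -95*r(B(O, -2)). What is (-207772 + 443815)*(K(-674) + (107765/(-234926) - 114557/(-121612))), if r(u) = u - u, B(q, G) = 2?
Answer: 1629511119398943/14284910356 ≈ 1.1407e+5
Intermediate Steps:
r(u) = 0
K(O) = 0 (K(O) = -95*0 = 0)
(-207772 + 443815)*(K(-674) + (107765/(-234926) - 114557/(-121612))) = (-207772 + 443815)*(0 + (107765/(-234926) - 114557/(-121612))) = 236043*(0 + (107765*(-1/234926) - 114557*(-1/121612))) = 236043*(0 + (-107765/234926 + 114557/121612)) = 236043*(0 + 6903450301/14284910356) = 236043*(6903450301/14284910356) = 1629511119398943/14284910356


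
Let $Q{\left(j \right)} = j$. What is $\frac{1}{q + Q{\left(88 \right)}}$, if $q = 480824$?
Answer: $\frac{1}{480912} \approx 2.0794 \cdot 10^{-6}$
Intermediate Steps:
$\frac{1}{q + Q{\left(88 \right)}} = \frac{1}{480824 + 88} = \frac{1}{480912}$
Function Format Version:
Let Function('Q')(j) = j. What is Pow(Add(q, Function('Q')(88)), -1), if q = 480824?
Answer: Rational(1, 480912) ≈ 2.0794e-6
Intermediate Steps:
Pow(Add(q, Function('Q')(88)), -1) = Pow(Add(480824, 88), -1) = Pow(480912, -1) = Rational(1, 480912)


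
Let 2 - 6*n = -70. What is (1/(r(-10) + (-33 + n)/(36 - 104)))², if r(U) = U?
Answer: 4624/434281 ≈ 0.010647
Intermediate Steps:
n = 12 (n = ⅓ - ⅙*(-70) = ⅓ + 35/3 = 12)
(1/(r(-10) + (-33 + n)/(36 - 104)))² = (1/(-10 + (-33 + 12)/(36 - 104)))² = (1/(-10 - 21/(-68)))² = (1/(-10 - 21*(-1/68)))² = (1/(-10 + 21/68))² = (1/(-659/68))² = (-68/659)² = 4624/434281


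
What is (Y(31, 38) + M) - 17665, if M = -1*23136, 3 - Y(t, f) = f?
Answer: -40836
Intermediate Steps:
Y(t, f) = 3 - f
M = -23136
(Y(31, 38) + M) - 17665 = ((3 - 1*38) - 23136) - 17665 = ((3 - 38) - 23136) - 17665 = (-35 - 23136) - 17665 = -23171 - 17665 = -40836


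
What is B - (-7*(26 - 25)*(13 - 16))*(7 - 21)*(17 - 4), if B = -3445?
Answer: 377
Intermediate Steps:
B - (-7*(26 - 25)*(13 - 16))*(7 - 21)*(17 - 4) = -3445 - (-7*(26 - 25)*(13 - 16))*(7 - 21)*(17 - 4) = -3445 - (-7*(-3))*(-14*13) = -3445 - (-7*(-3))*(-182) = -3445 - 21*(-182) = -3445 - 1*(-3822) = -3445 + 3822 = 377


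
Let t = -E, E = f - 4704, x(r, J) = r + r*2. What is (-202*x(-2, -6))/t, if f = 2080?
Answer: 303/656 ≈ 0.46189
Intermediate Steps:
x(r, J) = 3*r (x(r, J) = r + 2*r = 3*r)
E = -2624 (E = 2080 - 4704 = -2624)
t = 2624 (t = -1*(-2624) = 2624)
(-202*x(-2, -6))/t = -606*(-2)/2624 = -202*(-6)*(1/2624) = 1212*(1/2624) = 303/656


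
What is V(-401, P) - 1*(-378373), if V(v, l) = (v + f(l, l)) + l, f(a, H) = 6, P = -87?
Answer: 377891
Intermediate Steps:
V(v, l) = 6 + l + v (V(v, l) = (v + 6) + l = (6 + v) + l = 6 + l + v)
V(-401, P) - 1*(-378373) = (6 - 87 - 401) - 1*(-378373) = -482 + 378373 = 377891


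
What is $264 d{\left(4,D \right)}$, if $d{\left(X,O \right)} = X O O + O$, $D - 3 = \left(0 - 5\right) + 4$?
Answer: $4752$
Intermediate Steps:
$D = 2$ ($D = 3 + \left(\left(0 - 5\right) + 4\right) = 3 + \left(-5 + 4\right) = 3 - 1 = 2$)
$d{\left(X,O \right)} = O + X O^{2}$ ($d{\left(X,O \right)} = O X O + O = X O^{2} + O = O + X O^{2}$)
$264 d{\left(4,D \right)} = 264 \cdot 2 \left(1 + 2 \cdot 4\right) = 264 \cdot 2 \left(1 + 8\right) = 264 \cdot 2 \cdot 9 = 264 \cdot 18 = 4752$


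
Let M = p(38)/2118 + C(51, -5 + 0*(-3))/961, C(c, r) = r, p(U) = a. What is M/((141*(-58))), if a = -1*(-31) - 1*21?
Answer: 245/4161371211 ≈ 5.8875e-8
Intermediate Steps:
a = 10 (a = 31 - 21 = 10)
p(U) = 10
M = -490/1017699 (M = 10/2118 + (-5 + 0*(-3))/961 = 10*(1/2118) + (-5 + 0)*(1/961) = 5/1059 - 5*1/961 = 5/1059 - 5/961 = -490/1017699 ≈ -0.00048148)
M/((141*(-58))) = -490/(1017699*(141*(-58))) = -490/1017699/(-8178) = -490/1017699*(-1/8178) = 245/4161371211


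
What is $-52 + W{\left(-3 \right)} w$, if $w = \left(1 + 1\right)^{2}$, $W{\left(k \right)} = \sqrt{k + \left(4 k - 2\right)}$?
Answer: $-52 + 4 i \sqrt{17} \approx -52.0 + 16.492 i$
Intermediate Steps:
$W{\left(k \right)} = \sqrt{-2 + 5 k}$ ($W{\left(k \right)} = \sqrt{k + \left(-2 + 4 k\right)} = \sqrt{-2 + 5 k}$)
$w = 4$ ($w = 2^{2} = 4$)
$-52 + W{\left(-3 \right)} w = -52 + \sqrt{-2 + 5 \left(-3\right)} 4 = -52 + \sqrt{-2 - 15} \cdot 4 = -52 + \sqrt{-17} \cdot 4 = -52 + i \sqrt{17} \cdot 4 = -52 + 4 i \sqrt{17}$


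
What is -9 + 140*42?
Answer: 5871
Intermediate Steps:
-9 + 140*42 = -9 + 5880 = 5871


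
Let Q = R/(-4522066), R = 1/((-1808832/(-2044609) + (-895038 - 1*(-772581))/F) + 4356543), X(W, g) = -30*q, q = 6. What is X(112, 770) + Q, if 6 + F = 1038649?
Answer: -7530573467042872468742345107/41836519261349279695130664 ≈ -180.00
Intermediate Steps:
F = 1038643 (F = -6 + 1038649 = 1038643)
X(W, g) = -180 (X(W, g) = -30*6 = -180)
R = 2123618825587/9251638357633276404 (R = 1/((-1808832/(-2044609) + (-895038 - 1*(-772581))/1038643) + 4356543) = 1/((-1808832*(-1/2044609) + (-895038 + 772581)*(1/1038643)) + 4356543) = 1/((1808832/2044609 - 122457*1/1038643) + 4356543) = 1/((1808832/2044609 - 122457/1038643) + 4356543) = 1/(1628354010663/2123618825587 + 4356543) = 1/(9251638357633276404/2123618825587) = 2123618825587/9251638357633276404 ≈ 2.2954e-7)
Q = -2123618825587/41836519261349279695130664 (Q = (2123618825587/9251638357633276404)/(-4522066) = (2123618825587/9251638357633276404)*(-1/4522066) = -2123618825587/41836519261349279695130664 ≈ -5.0760e-14)
X(112, 770) + Q = -180 - 2123618825587/41836519261349279695130664 = -7530573467042872468742345107/41836519261349279695130664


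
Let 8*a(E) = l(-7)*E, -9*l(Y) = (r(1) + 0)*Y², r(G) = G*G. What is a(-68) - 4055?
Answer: -72157/18 ≈ -4008.7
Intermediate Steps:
r(G) = G²
l(Y) = -Y²/9 (l(Y) = -(1² + 0)*Y²/9 = -(1 + 0)*Y²/9 = -Y²/9)
a(E) = -49*E/72 (a(E) = ((-⅑*(-7)²)*E)/8 = ((-⅑*49)*E)/8 = (-49*E/9)/8 = -49*E/72)
a(-68) - 4055 = -49/72*(-68) - 4055 = 833/18 - 4055 = -72157/18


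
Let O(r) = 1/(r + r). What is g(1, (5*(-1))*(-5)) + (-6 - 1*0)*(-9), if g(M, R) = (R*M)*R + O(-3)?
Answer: 4073/6 ≈ 678.83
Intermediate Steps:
O(r) = 1/(2*r)
g(M, R) = -⅙ + M*R² (g(M, R) = (R*M)*R + (½)/(-3) = (M*R)*R + (½)*(-⅓) = M*R² - ⅙ = -⅙ + M*R²)
g(1, (5*(-1))*(-5)) + (-6 - 1*0)*(-9) = (-⅙ + 1*((5*(-1))*(-5))²) + (-6 - 1*0)*(-9) = (-⅙ + 1*(-5*(-5))²) + (-6 + 0)*(-9) = (-⅙ + 1*25²) - 6*(-9) = (-⅙ + 1*625) + 54 = (-⅙ + 625) + 54 = 3749/6 + 54 = 4073/6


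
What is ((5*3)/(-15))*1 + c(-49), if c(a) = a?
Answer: -50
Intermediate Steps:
((5*3)/(-15))*1 + c(-49) = ((5*3)/(-15))*1 - 49 = (15*(-1/15))*1 - 49 = -1*1 - 49 = -1 - 49 = -50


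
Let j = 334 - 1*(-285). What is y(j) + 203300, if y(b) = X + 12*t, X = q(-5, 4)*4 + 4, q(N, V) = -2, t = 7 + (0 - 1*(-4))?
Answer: 203428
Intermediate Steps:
j = 619 (j = 334 + 285 = 619)
t = 11 (t = 7 + (0 + 4) = 7 + 4 = 11)
X = -4 (X = -2*4 + 4 = -8 + 4 = -4)
y(b) = 128 (y(b) = -4 + 12*11 = -4 + 132 = 128)
y(j) + 203300 = 128 + 203300 = 203428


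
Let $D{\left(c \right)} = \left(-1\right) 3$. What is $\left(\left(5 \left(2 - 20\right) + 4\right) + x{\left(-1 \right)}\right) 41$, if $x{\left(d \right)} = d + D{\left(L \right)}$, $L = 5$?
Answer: $-3690$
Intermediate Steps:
$D{\left(c \right)} = -3$
$x{\left(d \right)} = -3 + d$ ($x{\left(d \right)} = d - 3 = -3 + d$)
$\left(\left(5 \left(2 - 20\right) + 4\right) + x{\left(-1 \right)}\right) 41 = \left(\left(5 \left(2 - 20\right) + 4\right) - 4\right) 41 = \left(\left(5 \left(-18\right) + 4\right) - 4\right) 41 = \left(\left(-90 + 4\right) - 4\right) 41 = \left(-86 - 4\right) 41 = \left(-90\right) 41 = -3690$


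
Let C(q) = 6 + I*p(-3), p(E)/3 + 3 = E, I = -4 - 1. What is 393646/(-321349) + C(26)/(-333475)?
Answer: -4527653426/3695236475 ≈ -1.2253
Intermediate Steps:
I = -5
p(E) = -9 + 3*E
C(q) = 96 (C(q) = 6 - 5*(-9 + 3*(-3)) = 6 - 5*(-9 - 9) = 6 - 5*(-18) = 6 + 90 = 96)
393646/(-321349) + C(26)/(-333475) = 393646/(-321349) + 96/(-333475) = 393646*(-1/321349) + 96*(-1/333475) = -13574/11081 - 96/333475 = -4527653426/3695236475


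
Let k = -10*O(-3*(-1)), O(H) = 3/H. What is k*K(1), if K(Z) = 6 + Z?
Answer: -70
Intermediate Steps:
k = -10 (k = -30/((-3*(-1))) = -30/3 = -10*1 = -10)
k*K(1) = -10*(6 + 1) = -10*7 = -70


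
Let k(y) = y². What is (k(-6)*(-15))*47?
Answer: -25380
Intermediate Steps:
(k(-6)*(-15))*47 = ((-6)²*(-15))*47 = (36*(-15))*47 = -540*47 = -25380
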